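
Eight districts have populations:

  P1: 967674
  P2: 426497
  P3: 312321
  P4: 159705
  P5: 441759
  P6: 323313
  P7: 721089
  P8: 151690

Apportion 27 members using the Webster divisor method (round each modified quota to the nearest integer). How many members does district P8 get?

1

Standard divisor 3504048/27 ≈ 129779.556; standard quotas: P1 7.456, P2 3.286, P3 2.407, P4 1.231, P5 3.404, P6 2.491, P7 5.556, P8 1.169.
Rounding to the nearest integer gives 7, 3, 2, 1, 3, 2, 6, 1 = 25 seats, so the divisor must be adjusted.
With modified divisor 127600: modified quotas P1 7.584, P2 3.342, P3 2.448, P4 1.252, P5 3.462, P6 2.534, P7 5.651, P8 1.189.
Rounding to the nearest integer: P1 8, P2 3, P3 2, P4 1, P5 3, P6 3, P7 6, P8 1 (total 27).
P8 receives 1.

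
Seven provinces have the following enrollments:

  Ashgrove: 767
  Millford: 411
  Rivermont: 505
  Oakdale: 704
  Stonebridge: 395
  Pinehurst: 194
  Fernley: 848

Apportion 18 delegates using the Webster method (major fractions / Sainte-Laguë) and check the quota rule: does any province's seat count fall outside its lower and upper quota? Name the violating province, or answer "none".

none

Standard quotas: Ashgrove 3.610, Millford 1.935, Rivermont 2.377, Oakdale 3.314, Stonebridge 1.859, Pinehurst 0.913, Fernley 3.992.
Webster allocation: Ashgrove 4, Millford 2, Rivermont 2, Oakdale 3, Stonebridge 2, Pinehurst 1, Fernley 4.
Every allocation lies between the lower and upper quota.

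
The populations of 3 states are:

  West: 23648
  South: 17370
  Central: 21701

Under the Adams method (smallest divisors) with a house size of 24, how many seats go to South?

7

Standard divisor 62719/24 ≈ 2613.292; standard quotas: West 9.049, South 6.647, Central 8.304.
Rounding up gives 10, 7, 9 = 26 seats, so the divisor must be adjusted.
With modified divisor 2800: modified quotas West 8.446, South 6.204, Central 7.750.
Rounding up: West 9, South 7, Central 8 (total 24).
South receives 7.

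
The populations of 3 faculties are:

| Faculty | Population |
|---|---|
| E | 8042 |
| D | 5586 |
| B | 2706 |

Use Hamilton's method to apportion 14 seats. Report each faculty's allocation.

E: 7, D: 5, B: 2

Total 16334; standard divisor 16334/14 ≈ 1166.714.
Standard quotas: E 6.8929, D 4.7878, B 2.3193.
Lower quotas: E 6, D 4, B 2 (sum 12, leaving 2 seats).
Remainders in descending order: E 0.8929, D 0.7878, B 0.3193.
Largest remainders: E, D receive the extra seats.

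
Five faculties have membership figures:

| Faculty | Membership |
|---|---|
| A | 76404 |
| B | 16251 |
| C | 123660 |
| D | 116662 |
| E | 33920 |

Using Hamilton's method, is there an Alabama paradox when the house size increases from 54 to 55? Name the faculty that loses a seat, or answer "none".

B

At 54 seats: A 11, B 3, C 18, D 17, E 5.
At 55 seats: A 11, B 2, C 19, D 18, E 5.
B drops from 3 to 2.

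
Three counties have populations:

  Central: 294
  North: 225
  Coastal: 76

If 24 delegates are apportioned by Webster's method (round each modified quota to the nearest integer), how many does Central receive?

Standard divisor 595/24 ≈ 24.792; standard quotas: Central 11.859, North 9.076, Coastal 3.066.
Rounding to the nearest integer gives Central 12, North 9, Coastal 3 — total 24, matching the house size, so no adjustment is needed.
Central receives 12.

12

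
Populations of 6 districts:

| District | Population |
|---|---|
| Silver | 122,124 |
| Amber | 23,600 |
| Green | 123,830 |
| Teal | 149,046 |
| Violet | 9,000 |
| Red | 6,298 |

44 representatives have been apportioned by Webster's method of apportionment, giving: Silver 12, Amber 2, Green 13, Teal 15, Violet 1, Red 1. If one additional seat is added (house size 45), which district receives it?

Priority for the next seat is population ÷ (current seats + 0.5).
Priorities: Silver 9769.920, Amber 9440.000, Green 9172.593, Teal 9615.871, Violet 6000.000, Red 4198.667.
Highest priority: Silver.

Silver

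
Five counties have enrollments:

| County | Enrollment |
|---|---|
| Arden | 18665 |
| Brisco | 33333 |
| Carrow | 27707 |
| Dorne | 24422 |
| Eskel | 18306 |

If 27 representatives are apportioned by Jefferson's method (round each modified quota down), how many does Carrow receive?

Standard divisor 122433/27 ≈ 4534.556; standard quotas: Arden 4.116, Brisco 7.351, Carrow 6.110, Dorne 5.386, Eskel 4.037.
Rounding down gives 4, 7, 6, 5, 4 = 26 seats, so the divisor must be adjusted.
With modified divisor 4100: modified quotas Arden 4.552, Brisco 8.130, Carrow 6.758, Dorne 5.957, Eskel 4.465.
Rounding down: Arden 4, Brisco 8, Carrow 6, Dorne 5, Eskel 4 (total 27).
Carrow receives 6.

6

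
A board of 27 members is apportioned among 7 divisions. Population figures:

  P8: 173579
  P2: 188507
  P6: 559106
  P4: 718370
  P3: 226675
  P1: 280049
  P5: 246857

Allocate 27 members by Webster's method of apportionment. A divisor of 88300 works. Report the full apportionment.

With modified divisor 88300: modified quotas P8 1.966, P2 2.135, P6 6.332, P4 8.136, P3 2.567, P1 3.172, P5 2.796.
Rounding to the nearest integer: P8 2, P2 2, P6 6, P4 8, P3 3, P1 3, P5 3 (total 27).

P8 2, P2 2, P6 6, P4 8, P3 3, P1 3, P5 3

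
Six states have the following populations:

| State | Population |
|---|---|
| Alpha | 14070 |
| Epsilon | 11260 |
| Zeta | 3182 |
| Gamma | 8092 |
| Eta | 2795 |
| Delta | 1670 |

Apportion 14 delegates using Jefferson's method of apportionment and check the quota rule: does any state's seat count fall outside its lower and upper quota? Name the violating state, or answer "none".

none

Standard quotas: Alpha 4.796, Epsilon 3.838, Zeta 1.085, Gamma 2.758, Eta 0.953, Delta 0.569.
Jefferson allocation: Alpha 5, Epsilon 4, Zeta 1, Gamma 3, Eta 1, Delta 0.
Every allocation lies between the lower and upper quota.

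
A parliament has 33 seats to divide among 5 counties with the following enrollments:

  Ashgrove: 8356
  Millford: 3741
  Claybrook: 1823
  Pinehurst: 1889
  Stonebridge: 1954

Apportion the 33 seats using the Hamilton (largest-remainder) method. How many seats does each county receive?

Ashgrove=16; Millford=7; Claybrook=3; Pinehurst=3; Stonebridge=4

The standard divisor is 17763/33 ≈ 538.273.
Standard quotas: Ashgrove 15.5237, Millford 6.9500, Claybrook 3.3868, Pinehurst 3.5094, Stonebridge 3.6301.
Lower quotas: Ashgrove 15, Millford 6, Claybrook 3, Pinehurst 3, Stonebridge 3 (sum 30, leaving 3 seats).
Remainders in descending order: Millford 0.9500, Stonebridge 0.6301, Ashgrove 0.5237, Pinehurst 0.5094, Claybrook 0.3868.
The surplus seats go to Millford, Stonebridge, Ashgrove.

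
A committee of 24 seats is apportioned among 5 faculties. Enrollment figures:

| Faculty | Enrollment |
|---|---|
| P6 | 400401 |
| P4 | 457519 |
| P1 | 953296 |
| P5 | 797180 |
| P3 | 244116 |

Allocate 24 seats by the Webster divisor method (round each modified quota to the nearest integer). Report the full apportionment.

P6 3; P4 4; P1 8; P5 7; P3 2

Standard divisor 2852512/24 ≈ 118854.667; standard quotas: P6 3.369, P4 3.849, P1 8.021, P5 6.707, P3 2.054.
Rounding to the nearest integer gives P6 3, P4 4, P1 8, P5 7, P3 2 — total 24, matching the house size, so no adjustment is needed.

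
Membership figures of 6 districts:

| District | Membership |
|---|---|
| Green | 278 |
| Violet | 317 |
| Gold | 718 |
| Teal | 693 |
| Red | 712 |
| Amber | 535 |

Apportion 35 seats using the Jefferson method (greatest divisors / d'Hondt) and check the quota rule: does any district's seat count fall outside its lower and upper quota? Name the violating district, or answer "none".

none

Standard quotas: Green 2.991, Violet 3.411, Gold 7.725, Teal 7.456, Red 7.661, Amber 5.756.
Jefferson allocation: Green 3, Violet 3, Gold 8, Teal 7, Red 8, Amber 6.
Every allocation lies between the lower and upper quota.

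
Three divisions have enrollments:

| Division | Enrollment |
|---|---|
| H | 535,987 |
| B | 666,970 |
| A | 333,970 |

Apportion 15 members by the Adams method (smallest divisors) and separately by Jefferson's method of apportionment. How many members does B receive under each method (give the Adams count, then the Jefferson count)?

Adams: H 5, B 6, A 4.
Jefferson: H 5, B 7, A 3.
B gets 6 under Adams and 7 under Jefferson.

6 and 7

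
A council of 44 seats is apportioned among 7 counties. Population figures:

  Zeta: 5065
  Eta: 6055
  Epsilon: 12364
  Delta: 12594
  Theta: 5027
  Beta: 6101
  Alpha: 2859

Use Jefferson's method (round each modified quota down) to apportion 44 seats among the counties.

Standard divisor 50065/44 ≈ 1137.841; standard quotas: Zeta 4.451, Eta 5.321, Epsilon 10.866, Delta 11.068, Theta 4.418, Beta 5.362, Alpha 2.513.
Rounding down gives 4, 5, 10, 11, 4, 5, 2 = 41 seats, so the divisor must be adjusted.
With modified divisor 1024: modified quotas Zeta 4.946, Eta 5.913, Epsilon 12.074, Delta 12.299, Theta 4.909, Beta 5.958, Alpha 2.792.
Rounding down: Zeta 4, Eta 5, Epsilon 12, Delta 12, Theta 4, Beta 5, Alpha 2 (total 44).

Zeta=4, Eta=5, Epsilon=12, Delta=12, Theta=4, Beta=5, Alpha=2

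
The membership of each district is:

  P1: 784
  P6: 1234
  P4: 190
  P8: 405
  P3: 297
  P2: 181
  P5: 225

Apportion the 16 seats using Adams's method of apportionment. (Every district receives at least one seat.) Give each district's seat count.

Standard divisor 3316/16 ≈ 207.25; standard quotas: P1 3.783, P6 5.954, P4 0.917, P8 1.954, P3 1.433, P2 0.873, P5 1.086.
Rounding up gives 4, 6, 1, 2, 2, 1, 2 = 18 seats, so the divisor must be adjusted.
With modified divisor 250: modified quotas P1 3.136, P6 4.936, P4 0.760, P8 1.620, P3 1.188, P2 0.724, P5 0.900.
Rounding up: P1 4, P6 5, P4 1, P8 2, P3 2, P2 1, P5 1 (total 16).

P1=4; P6=5; P4=1; P8=2; P3=2; P2=1; P5=1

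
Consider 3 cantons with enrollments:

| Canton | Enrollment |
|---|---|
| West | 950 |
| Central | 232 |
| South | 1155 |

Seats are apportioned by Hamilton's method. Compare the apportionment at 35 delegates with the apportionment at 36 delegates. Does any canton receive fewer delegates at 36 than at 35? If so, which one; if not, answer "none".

Central

At 35 seats: West 14, Central 4, South 17.
At 36 seats: West 15, Central 3, South 18.
Central drops from 4 to 3.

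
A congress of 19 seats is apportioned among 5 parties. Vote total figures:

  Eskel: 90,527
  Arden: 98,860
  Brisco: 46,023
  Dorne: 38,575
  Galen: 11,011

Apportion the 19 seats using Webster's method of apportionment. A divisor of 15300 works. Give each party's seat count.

With modified divisor 15300: modified quotas Eskel 5.917, Arden 6.461, Brisco 3.008, Dorne 2.521, Galen 0.720.
Rounding to the nearest integer: Eskel 6, Arden 6, Brisco 3, Dorne 3, Galen 1 (total 19).

Eskel: 6, Arden: 6, Brisco: 3, Dorne: 3, Galen: 1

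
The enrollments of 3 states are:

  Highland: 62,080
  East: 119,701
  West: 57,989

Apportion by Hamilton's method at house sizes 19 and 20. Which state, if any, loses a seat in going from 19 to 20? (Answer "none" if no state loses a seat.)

At 19 seats: Highland 5, East 9, West 5.
At 20 seats: Highland 5, East 10, West 5.
No state's allocation decreased.

none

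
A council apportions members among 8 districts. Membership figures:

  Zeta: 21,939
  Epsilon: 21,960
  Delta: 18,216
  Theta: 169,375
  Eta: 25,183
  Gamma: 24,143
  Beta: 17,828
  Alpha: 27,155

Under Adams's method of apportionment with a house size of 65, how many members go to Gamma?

Standard divisor 325799/65 ≈ 5012.292; standard quotas: Zeta 4.377, Epsilon 4.381, Delta 3.634, Theta 33.792, Eta 5.024, Gamma 4.817, Beta 3.557, Alpha 5.418.
Rounding up gives 5, 5, 4, 34, 6, 5, 4, 6 = 69 seats, so the divisor must be adjusted.
With modified divisor 5453.9: modified quotas Zeta 4.023, Epsilon 4.026, Delta 3.340, Theta 31.056, Eta 4.617, Gamma 4.427, Beta 3.269, Alpha 4.979.
Rounding up: Zeta 5, Epsilon 5, Delta 4, Theta 32, Eta 5, Gamma 5, Beta 4, Alpha 5 (total 65).
Gamma receives 5.

5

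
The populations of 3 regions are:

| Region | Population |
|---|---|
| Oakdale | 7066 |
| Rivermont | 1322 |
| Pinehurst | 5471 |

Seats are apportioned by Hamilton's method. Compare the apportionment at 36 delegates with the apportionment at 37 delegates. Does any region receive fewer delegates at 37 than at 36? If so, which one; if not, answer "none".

At 36 seats: Oakdale 18, Rivermont 4, Pinehurst 14.
At 37 seats: Oakdale 19, Rivermont 3, Pinehurst 15.
Rivermont drops from 4 to 3.

Rivermont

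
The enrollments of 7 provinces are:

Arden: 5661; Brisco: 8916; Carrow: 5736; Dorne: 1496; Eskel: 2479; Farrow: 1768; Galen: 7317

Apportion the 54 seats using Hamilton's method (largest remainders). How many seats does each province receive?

Standard divisor: 33373 ÷ 54 ≈ 618.019.
Standard quotas: Arden 9.1599, Brisco 14.4268, Carrow 9.2813, Dorne 2.4206, Eskel 4.0112, Farrow 2.8608, Galen 11.8395.
Lower quotas: Arden 9, Brisco 14, Carrow 9, Dorne 2, Eskel 4, Farrow 2, Galen 11 (sum 51, leaving 3 seats).
Remainders in descending order: Farrow 0.8608, Galen 0.8395, Brisco 0.4268, Dorne 0.4206, Carrow 0.2813, Arden 0.1599, Eskel 0.0112.
The surplus seats go to Farrow, Galen, Brisco.

Arden: 9, Brisco: 15, Carrow: 9, Dorne: 2, Eskel: 4, Farrow: 3, Galen: 12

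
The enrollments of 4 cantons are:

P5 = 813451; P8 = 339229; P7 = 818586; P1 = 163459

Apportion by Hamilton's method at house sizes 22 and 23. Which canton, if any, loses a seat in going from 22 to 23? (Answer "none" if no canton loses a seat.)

P8

At 22 seats: P5 8, P8 4, P7 8, P1 2.
At 23 seats: P5 9, P8 3, P7 9, P1 2.
P8 drops from 4 to 3.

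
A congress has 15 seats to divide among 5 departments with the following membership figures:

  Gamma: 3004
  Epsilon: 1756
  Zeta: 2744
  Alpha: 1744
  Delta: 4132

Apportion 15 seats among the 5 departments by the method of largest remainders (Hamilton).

Gamma=3; Epsilon=2; Zeta=3; Alpha=2; Delta=5

Standard divisor: 13380 ÷ 15 = 892.
Standard quotas: Gamma 3.368, Epsilon 1.969, Zeta 3.076, Alpha 1.955, Delta 4.632.
Lower quotas: Gamma 3, Epsilon 1, Zeta 3, Alpha 1, Delta 4 (sum 12, leaving 3 seats).
Remainders in descending order: Epsilon 0.969, Alpha 0.955, Delta 0.632, Gamma 0.368, Zeta 0.076.
Largest remainders: Epsilon, Alpha, Delta receive the extra seats.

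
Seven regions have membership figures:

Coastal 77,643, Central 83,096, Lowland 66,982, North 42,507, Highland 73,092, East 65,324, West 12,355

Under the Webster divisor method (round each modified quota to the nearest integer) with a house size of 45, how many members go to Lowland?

7

Standard divisor 420999/45 ≈ 9355.533; standard quotas: Coastal 8.299, Central 8.882, Lowland 7.160, North 4.544, Highland 7.813, East 6.982, West 1.321.
Rounding to the nearest integer gives Coastal 8, Central 9, Lowland 7, North 5, Highland 8, East 7, West 1 — total 45, matching the house size, so no adjustment is needed.
Lowland receives 7.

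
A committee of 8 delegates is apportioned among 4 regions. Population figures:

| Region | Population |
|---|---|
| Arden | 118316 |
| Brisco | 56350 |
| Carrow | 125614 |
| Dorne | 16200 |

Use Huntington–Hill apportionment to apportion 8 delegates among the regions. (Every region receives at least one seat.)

Arden: 3, Brisco: 1, Carrow: 3, Dorne: 1

With divisor 44074: modified quotas Arden 2.684, Brisco 1.279, Carrow 2.850, Dorne 0.368.
Geometric-mean thresholds: Arden √(2·3)=2.449, Brisco √(1·2)=1.414, Carrow √(2·3)=2.449, Dorne (min 1).
Each quota rounded against its threshold gives Arden 3, Brisco 1, Carrow 3, Dorne 1 (total 8).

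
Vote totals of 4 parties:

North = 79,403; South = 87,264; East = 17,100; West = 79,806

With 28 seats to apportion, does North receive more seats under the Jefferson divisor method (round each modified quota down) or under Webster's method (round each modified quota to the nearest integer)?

Jefferson: North 9, South 9, East 1, West 9.
Webster: North 8, South 9, East 2, West 9.
North gets 9 under Jefferson and 8 under Webster.

Jefferson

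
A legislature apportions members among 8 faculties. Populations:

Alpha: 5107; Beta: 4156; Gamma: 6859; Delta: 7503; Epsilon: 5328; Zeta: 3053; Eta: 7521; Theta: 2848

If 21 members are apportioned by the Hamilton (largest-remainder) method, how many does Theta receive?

The standard divisor is 42375/21 ≈ 2017.857.
Standard quotas: Alpha 2.5309, Beta 2.0596, Gamma 3.3992, Delta 3.7183, Epsilon 2.6404, Zeta 1.5130, Eta 3.7272, Theta 1.4114.
Lower quotas: Alpha 2, Beta 2, Gamma 3, Delta 3, Epsilon 2, Zeta 1, Eta 3, Theta 1 (sum 17, leaving 4 seats).
Remainders in descending order: Eta 0.7272, Delta 0.7183, Epsilon 0.6404, Alpha 0.5309, Zeta 0.5130, Theta 0.4114, Gamma 0.3992, Beta 0.0596.
The surplus seats go to Eta, Delta, Epsilon, Alpha.
Theta receives 1.

1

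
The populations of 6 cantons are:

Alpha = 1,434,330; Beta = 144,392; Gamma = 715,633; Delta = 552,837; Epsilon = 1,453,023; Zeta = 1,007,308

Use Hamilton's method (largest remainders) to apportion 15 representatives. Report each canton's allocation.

Alpha: 4, Beta: 0, Gamma: 2, Delta: 2, Epsilon: 4, Zeta: 3

The standard divisor is 5307523/15 ≈ 353834.867.
Standard quotas: Alpha 4.0537, Beta 0.4081, Gamma 2.0225, Delta 1.5624, Epsilon 4.1065, Zeta 2.8468.
Lower quotas: Alpha 4, Beta 0, Gamma 2, Delta 1, Epsilon 4, Zeta 2 (sum 13, leaving 2 seats).
Remainders in descending order: Zeta 0.8468, Delta 0.5624, Beta 0.4081, Epsilon 0.1065, Alpha 0.0537, Gamma 0.0225.
Largest remainders: Zeta, Delta receive the extra seats.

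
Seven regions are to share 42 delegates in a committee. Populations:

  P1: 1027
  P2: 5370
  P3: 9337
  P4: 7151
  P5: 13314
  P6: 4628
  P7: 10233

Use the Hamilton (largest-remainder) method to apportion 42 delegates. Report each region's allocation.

The standard divisor is 51060/42 ≈ 1215.714.
Standard quotas: P1 0.8448, P2 4.4172, P3 7.6803, P4 5.8821, P5 10.9516, P6 3.8068, P7 8.4173.
Lower quotas: P1 0, P2 4, P3 7, P4 5, P5 10, P6 3, P7 8 (sum 37, leaving 5 seats).
Remainders in descending order: P5 0.9516, P4 0.8821, P1 0.8448, P6 0.8068, P3 0.6803, P7 0.4173, P2 0.4172.
Largest remainders: P5, P4, P1, P6, P3 receive the extra seats.

P1=1, P2=4, P3=8, P4=6, P5=11, P6=4, P7=8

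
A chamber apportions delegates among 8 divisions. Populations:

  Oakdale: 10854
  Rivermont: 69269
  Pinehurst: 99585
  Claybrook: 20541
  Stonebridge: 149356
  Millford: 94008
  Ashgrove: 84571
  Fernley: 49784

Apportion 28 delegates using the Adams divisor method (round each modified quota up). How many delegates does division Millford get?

4

Standard divisor 577968/28 ≈ 20641.714; standard quotas: Oakdale 0.526, Rivermont 3.356, Pinehurst 4.824, Claybrook 0.995, Stonebridge 7.236, Millford 4.554, Ashgrove 4.097, Fernley 2.412.
Rounding up gives 1, 4, 5, 1, 8, 5, 5, 3 = 32 seats, so the divisor must be adjusted.
With modified divisor 24200: modified quotas Oakdale 0.449, Rivermont 2.862, Pinehurst 4.115, Claybrook 0.849, Stonebridge 6.172, Millford 3.885, Ashgrove 3.495, Fernley 2.057.
Rounding up: Oakdale 1, Rivermont 3, Pinehurst 5, Claybrook 1, Stonebridge 7, Millford 4, Ashgrove 4, Fernley 3 (total 28).
Millford receives 4.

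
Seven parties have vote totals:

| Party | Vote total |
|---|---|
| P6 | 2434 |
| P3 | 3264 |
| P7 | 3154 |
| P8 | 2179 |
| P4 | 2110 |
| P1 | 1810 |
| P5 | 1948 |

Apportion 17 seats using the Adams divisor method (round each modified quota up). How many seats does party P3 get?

3

Standard divisor 16899/17 ≈ 994.059; standard quotas: P6 2.449, P3 3.284, P7 3.173, P8 2.192, P4 2.123, P1 1.821, P5 1.960.
Rounding up gives 3, 4, 4, 3, 3, 2, 2 = 21 seats, so the divisor must be adjusted.
With modified divisor 1200: modified quotas P6 2.028, P3 2.720, P7 2.628, P8 1.816, P4 1.758, P1 1.508, P5 1.623.
Rounding up: P6 3, P3 3, P7 3, P8 2, P4 2, P1 2, P5 2 (total 17).
P3 receives 3.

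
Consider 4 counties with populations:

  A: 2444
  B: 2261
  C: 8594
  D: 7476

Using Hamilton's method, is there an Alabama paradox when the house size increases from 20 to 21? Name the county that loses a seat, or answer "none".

At 20 seats: A 3, B 2, C 8, D 7.
At 21 seats: A 2, B 2, C 9, D 8.
A drops from 3 to 2.

A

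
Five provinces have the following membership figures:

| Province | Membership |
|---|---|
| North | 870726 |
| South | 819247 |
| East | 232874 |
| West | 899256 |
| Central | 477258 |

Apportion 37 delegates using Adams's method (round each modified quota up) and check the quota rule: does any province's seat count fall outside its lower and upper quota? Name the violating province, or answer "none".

none

Standard quotas: North 9.765, South 9.187, East 2.612, West 10.085, Central 5.352.
Adams allocation: North 10, South 9, East 3, West 10, Central 5.
Every allocation lies between the lower and upper quota.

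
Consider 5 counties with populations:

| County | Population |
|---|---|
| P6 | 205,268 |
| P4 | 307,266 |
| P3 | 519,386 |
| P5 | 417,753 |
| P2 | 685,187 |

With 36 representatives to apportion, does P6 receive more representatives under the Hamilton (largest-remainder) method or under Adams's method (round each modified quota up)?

Hamilton: P6 3, P4 5, P3 9, P5 7, P2 12.
Adams: P6 4, P4 5, P3 9, P5 7, P2 11.
P6 gets 3 under Hamilton and 4 under Adams.

Adams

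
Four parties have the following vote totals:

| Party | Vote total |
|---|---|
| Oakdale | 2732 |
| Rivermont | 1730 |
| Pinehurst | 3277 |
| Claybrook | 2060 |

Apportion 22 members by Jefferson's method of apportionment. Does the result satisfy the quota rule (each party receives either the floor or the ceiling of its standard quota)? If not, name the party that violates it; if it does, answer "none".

Standard quotas: Oakdale 6.134, Rivermont 3.884, Pinehurst 7.357, Claybrook 4.625.
Jefferson allocation: Oakdale 6, Rivermont 4, Pinehurst 7, Claybrook 5.
Every allocation lies between the lower and upper quota.

none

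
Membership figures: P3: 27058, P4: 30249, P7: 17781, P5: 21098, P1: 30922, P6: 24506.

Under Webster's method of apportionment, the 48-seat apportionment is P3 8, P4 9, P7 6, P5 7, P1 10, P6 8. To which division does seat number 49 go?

Priority for the next seat is population ÷ (current seats + 0.5).
Priorities: P3 3183.294, P4 3184.105, P7 2735.538, P5 2813.067, P1 2944.952, P6 2883.059.
Highest priority: P4.

P4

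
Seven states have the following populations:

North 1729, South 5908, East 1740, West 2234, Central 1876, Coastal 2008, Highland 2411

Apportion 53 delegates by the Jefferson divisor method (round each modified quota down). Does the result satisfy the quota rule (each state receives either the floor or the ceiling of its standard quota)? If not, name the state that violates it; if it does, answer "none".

none

Standard quotas: North 5.118, South 17.487, East 5.150, West 6.612, Central 5.553, Coastal 5.943, Highland 7.136.
Jefferson allocation: North 5, South 18, East 5, West 7, Central 5, Coastal 6, Highland 7.
Every allocation lies between the lower and upper quota.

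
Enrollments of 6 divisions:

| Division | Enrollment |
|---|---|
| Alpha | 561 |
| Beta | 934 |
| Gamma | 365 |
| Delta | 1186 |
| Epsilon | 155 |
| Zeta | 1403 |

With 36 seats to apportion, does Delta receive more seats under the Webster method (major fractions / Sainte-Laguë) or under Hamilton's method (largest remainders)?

Webster

Webster: Alpha 4, Beta 7, Gamma 3, Delta 10, Epsilon 1, Zeta 11.
Hamilton: Alpha 5, Beta 7, Gamma 3, Delta 9, Epsilon 1, Zeta 11.
Delta gets 10 under Webster and 9 under Hamilton.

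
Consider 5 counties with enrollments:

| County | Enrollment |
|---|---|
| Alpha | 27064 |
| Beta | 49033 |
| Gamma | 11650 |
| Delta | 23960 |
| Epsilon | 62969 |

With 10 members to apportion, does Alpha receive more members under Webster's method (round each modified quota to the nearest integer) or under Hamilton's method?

Webster

Webster: Alpha 2, Beta 3, Gamma 1, Delta 1, Epsilon 3.
Hamilton: Alpha 1, Beta 3, Gamma 1, Delta 1, Epsilon 4.
Alpha gets 2 under Webster and 1 under Hamilton.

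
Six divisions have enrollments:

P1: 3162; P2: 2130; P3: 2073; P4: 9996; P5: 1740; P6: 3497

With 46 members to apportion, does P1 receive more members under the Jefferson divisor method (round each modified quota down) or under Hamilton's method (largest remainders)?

Hamilton

Jefferson: P1 6, P2 4, P3 4, P4 22, P5 3, P6 7.
Hamilton: P1 7, P2 4, P3 4, P4 20, P5 4, P6 7.
P1 gets 6 under Jefferson and 7 under Hamilton.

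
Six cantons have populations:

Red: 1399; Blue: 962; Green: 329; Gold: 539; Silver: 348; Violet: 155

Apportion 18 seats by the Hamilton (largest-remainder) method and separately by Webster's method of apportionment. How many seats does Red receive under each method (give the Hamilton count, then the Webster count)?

7 and 6

Hamilton: Red 7, Blue 5, Green 1, Gold 2, Silver 2, Violet 1.
Webster: Red 6, Blue 4, Green 2, Gold 3, Silver 2, Violet 1.
Red gets 7 under Hamilton and 6 under Webster.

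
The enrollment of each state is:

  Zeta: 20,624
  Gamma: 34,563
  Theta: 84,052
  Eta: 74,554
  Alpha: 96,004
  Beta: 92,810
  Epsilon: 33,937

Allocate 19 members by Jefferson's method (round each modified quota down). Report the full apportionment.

Zeta 1; Gamma 1; Theta 4; Eta 3; Alpha 5; Beta 4; Epsilon 1

Standard divisor 436544/19 ≈ 22976; standard quotas: Zeta 0.898, Gamma 1.504, Theta 3.658, Eta 3.245, Alpha 4.178, Beta 4.039, Epsilon 1.477.
Rounding down gives 0, 1, 3, 3, 4, 4, 1 = 16 seats, so the divisor must be adjusted.
With modified divisor 18900: modified quotas Zeta 1.091, Gamma 1.829, Theta 4.447, Eta 3.945, Alpha 5.080, Beta 4.911, Epsilon 1.796.
Rounding down: Zeta 1, Gamma 1, Theta 4, Eta 3, Alpha 5, Beta 4, Epsilon 1 (total 19).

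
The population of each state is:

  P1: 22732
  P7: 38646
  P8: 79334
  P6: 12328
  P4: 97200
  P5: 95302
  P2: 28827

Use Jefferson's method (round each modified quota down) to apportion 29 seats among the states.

P1 1, P7 3, P8 6, P6 1, P4 8, P5 8, P2 2

Standard divisor 374369/29 ≈ 12909.276; standard quotas: P1 1.761, P7 2.994, P8 6.146, P6 0.955, P4 7.529, P5 7.382, P2 2.233.
Rounding down gives 1, 2, 6, 0, 7, 7, 2 = 25 seats, so the divisor must be adjusted.
With modified divisor 11600: modified quotas P1 1.960, P7 3.332, P8 6.839, P6 1.063, P4 8.379, P5 8.216, P2 2.485.
Rounding down: P1 1, P7 3, P8 6, P6 1, P4 8, P5 8, P2 2 (total 29).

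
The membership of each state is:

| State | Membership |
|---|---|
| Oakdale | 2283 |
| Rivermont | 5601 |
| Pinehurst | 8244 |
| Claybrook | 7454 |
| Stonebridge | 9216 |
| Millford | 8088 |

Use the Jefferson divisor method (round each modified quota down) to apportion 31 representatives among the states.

Oakdale=1, Rivermont=4, Pinehurst=7, Claybrook=6, Stonebridge=7, Millford=6

Standard divisor 40886/31 ≈ 1318.903; standard quotas: Oakdale 1.731, Rivermont 4.247, Pinehurst 6.251, Claybrook 5.652, Stonebridge 6.988, Millford 6.132.
Rounding down gives 1, 4, 6, 5, 6, 6 = 28 seats, so the divisor must be adjusted.
With modified divisor 1170: modified quotas Oakdale 1.951, Rivermont 4.787, Pinehurst 7.046, Claybrook 6.371, Stonebridge 7.877, Millford 6.913.
Rounding down: Oakdale 1, Rivermont 4, Pinehurst 7, Claybrook 6, Stonebridge 7, Millford 6 (total 31).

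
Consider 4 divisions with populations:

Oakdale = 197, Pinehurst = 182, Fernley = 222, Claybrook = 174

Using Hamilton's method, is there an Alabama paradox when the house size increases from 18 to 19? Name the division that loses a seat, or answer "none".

none

At 18 seats: Oakdale 5, Pinehurst 4, Fernley 5, Claybrook 4.
At 19 seats: Oakdale 5, Pinehurst 5, Fernley 5, Claybrook 4.
No division's allocation decreased.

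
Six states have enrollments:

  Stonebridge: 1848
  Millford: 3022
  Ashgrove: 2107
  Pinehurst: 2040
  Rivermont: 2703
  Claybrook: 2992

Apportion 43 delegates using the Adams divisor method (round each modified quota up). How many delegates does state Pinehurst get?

Standard divisor 14712/43 ≈ 342.14; standard quotas: Stonebridge 5.401, Millford 8.833, Ashgrove 6.158, Pinehurst 5.962, Rivermont 7.900, Claybrook 8.745.
Rounding up gives 6, 9, 7, 6, 8, 9 = 45 seats, so the divisor must be adjusted.
With modified divisor 372: modified quotas Stonebridge 4.968, Millford 8.124, Ashgrove 5.664, Pinehurst 5.484, Rivermont 7.266, Claybrook 8.043.
Rounding up: Stonebridge 5, Millford 9, Ashgrove 6, Pinehurst 6, Rivermont 8, Claybrook 9 (total 43).
Pinehurst receives 6.

6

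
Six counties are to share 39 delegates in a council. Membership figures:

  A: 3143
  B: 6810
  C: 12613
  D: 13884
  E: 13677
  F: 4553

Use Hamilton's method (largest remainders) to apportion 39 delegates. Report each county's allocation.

A 2; B 5; C 9; D 10; E 10; F 3

The standard divisor is 54680/39 ≈ 1402.051.
Standard quotas: A 2.2417, B 4.8572, C 8.9961, D 9.9026, E 9.7550, F 3.2474.
Lower quotas: A 2, B 4, C 8, D 9, E 9, F 3 (sum 35, leaving 4 seats).
Remainders in descending order: C 0.9961, D 0.9026, B 0.8572, E 0.7550, F 0.2474, A 0.2417.
The surplus seats go to C, D, B, E.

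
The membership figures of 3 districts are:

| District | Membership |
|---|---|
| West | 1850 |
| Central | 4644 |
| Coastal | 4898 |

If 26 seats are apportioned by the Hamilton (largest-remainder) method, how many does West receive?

Total 11392; standard divisor 11392/26 ≈ 438.154.
Standard quotas: West 4.222, Central 10.599, Coastal 11.179.
Lower quotas: West 4, Central 10, Coastal 11 (sum 25, leaving 1 seat).
Remainders in descending order: Central 0.599, West 0.222, Coastal 0.179.
Largest remainder: Central receives the extra seat.
West receives 4.

4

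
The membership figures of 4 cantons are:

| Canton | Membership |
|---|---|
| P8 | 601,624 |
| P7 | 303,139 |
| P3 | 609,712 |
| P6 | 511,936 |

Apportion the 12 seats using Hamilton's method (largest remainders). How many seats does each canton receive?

P8 3, P7 2, P3 4, P6 3

The standard divisor is 2026411/12 ≈ 168867.583.
Standard quotas: P8 3.5627, P7 1.7951, P3 3.6106, P6 3.0316.
Lower quotas: P8 3, P7 1, P3 3, P6 3 (sum 10, leaving 2 seats).
Remainders in descending order: P7 0.7951, P3 0.6106, P8 0.5627, P6 0.0316.
Largest remainders: P7, P3 receive the extra seats.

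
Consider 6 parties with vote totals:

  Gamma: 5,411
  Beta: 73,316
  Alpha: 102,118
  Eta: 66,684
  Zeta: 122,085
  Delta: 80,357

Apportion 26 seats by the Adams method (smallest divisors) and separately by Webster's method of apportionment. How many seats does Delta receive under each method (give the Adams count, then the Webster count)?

Adams: Gamma 1, Beta 4, Alpha 6, Eta 4, Zeta 7, Delta 4.
Webster: Gamma 0, Beta 4, Alpha 6, Eta 4, Zeta 7, Delta 5.
Delta gets 4 under Adams and 5 under Webster.

4 and 5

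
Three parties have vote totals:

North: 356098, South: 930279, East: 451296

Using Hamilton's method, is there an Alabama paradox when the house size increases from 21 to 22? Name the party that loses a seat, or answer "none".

At 21 seats: North 4, South 11, East 6.
At 22 seats: North 4, South 12, East 6.
No party's allocation decreased.

none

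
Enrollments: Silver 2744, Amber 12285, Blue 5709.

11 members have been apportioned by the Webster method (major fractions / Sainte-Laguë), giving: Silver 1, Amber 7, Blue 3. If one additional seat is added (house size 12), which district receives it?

Silver

Priority for the next seat is population ÷ (current seats + 0.5).
Priorities: Silver 1829.333, Amber 1638.000, Blue 1631.143.
Highest priority: Silver.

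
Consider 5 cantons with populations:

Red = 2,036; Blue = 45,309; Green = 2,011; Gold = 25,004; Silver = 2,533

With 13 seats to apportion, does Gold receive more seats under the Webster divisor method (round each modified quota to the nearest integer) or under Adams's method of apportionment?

Webster

Webster: Red 0, Blue 8, Green 0, Gold 5, Silver 0.
Adams: Red 1, Blue 6, Green 1, Gold 4, Silver 1.
Gold gets 5 under Webster and 4 under Adams.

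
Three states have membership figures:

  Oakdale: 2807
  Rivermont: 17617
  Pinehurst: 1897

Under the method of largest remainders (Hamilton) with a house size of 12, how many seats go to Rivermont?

Total 22321; standard divisor 22321/12 ≈ 1860.083.
Standard quotas: Oakdale 1.5091, Rivermont 9.4711, Pinehurst 1.0198.
Lower quotas: Oakdale 1, Rivermont 9, Pinehurst 1 (sum 11, leaving 1 seat).
Remainders in descending order: Oakdale 0.5091, Rivermont 0.4711, Pinehurst 0.0198.
The surplus seat goes to Oakdale.
Rivermont receives 9.

9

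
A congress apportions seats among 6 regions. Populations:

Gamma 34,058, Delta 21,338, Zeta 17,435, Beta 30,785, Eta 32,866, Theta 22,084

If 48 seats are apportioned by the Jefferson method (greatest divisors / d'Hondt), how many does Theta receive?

7

Standard divisor 158566/48 ≈ 3303.458; standard quotas: Gamma 10.310, Delta 6.459, Zeta 5.278, Beta 9.319, Eta 9.949, Theta 6.685.
Rounding down gives 10, 6, 5, 9, 9, 6 = 45 seats, so the divisor must be adjusted.
With modified divisor 3090: modified quotas Gamma 11.022, Delta 6.906, Zeta 5.642, Beta 9.963, Eta 10.636, Theta 7.147.
Rounding down: Gamma 11, Delta 6, Zeta 5, Beta 9, Eta 10, Theta 7 (total 48).
Theta receives 7.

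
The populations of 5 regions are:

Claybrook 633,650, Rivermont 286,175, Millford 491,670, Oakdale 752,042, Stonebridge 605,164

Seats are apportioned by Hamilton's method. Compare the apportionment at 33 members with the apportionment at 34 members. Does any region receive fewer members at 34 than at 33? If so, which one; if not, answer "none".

none

At 33 seats: Claybrook 8, Rivermont 3, Millford 6, Oakdale 9, Stonebridge 7.
At 34 seats: Claybrook 8, Rivermont 4, Millford 6, Oakdale 9, Stonebridge 7.
No region's allocation decreased.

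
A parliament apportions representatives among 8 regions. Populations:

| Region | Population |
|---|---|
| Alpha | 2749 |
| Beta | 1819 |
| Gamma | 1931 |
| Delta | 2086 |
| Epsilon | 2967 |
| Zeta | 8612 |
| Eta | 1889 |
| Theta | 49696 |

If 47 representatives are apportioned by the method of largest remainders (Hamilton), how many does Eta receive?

1

Standard divisor: 71749 ÷ 47 ≈ 1526.574.
Standard quotas: Alpha 1.8008, Beta 1.1916, Gamma 1.2649, Delta 1.3665, Epsilon 1.9436, Zeta 5.6414, Eta 1.2374, Theta 32.5539.
Lower quotas: Alpha 1, Beta 1, Gamma 1, Delta 1, Epsilon 1, Zeta 5, Eta 1, Theta 32 (sum 43, leaving 4 seats).
Remainders in descending order: Epsilon 0.9436, Alpha 0.8008, Zeta 0.6414, Theta 0.5539, Delta 0.3665, Gamma 0.2649, Eta 0.2374, Beta 0.1916.
The surplus seats go to Epsilon, Alpha, Zeta, Theta.
Eta receives 1.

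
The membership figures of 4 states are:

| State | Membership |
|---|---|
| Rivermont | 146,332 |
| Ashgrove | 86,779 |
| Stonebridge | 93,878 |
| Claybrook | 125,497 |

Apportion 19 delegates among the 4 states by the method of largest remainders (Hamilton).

Rivermont: 6; Ashgrove: 4; Stonebridge: 4; Claybrook: 5

Standard divisor: 452486 ÷ 19 ≈ 23815.053.
Standard quotas: Rivermont 6.1445, Ashgrove 3.6439, Stonebridge 3.9420, Claybrook 5.2697.
Lower quotas: Rivermont 6, Ashgrove 3, Stonebridge 3, Claybrook 5 (sum 17, leaving 2 seats).
Remainders in descending order: Stonebridge 0.9420, Ashgrove 0.6439, Claybrook 0.2697, Rivermont 0.1445.
The surplus seats go to Stonebridge, Ashgrove.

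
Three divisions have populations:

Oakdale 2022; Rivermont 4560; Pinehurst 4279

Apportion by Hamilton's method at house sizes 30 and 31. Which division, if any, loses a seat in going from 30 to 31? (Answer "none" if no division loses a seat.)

At 30 seats: Oakdale 5, Rivermont 13, Pinehurst 12.
At 31 seats: Oakdale 6, Rivermont 13, Pinehurst 12.
No division's allocation decreased.

none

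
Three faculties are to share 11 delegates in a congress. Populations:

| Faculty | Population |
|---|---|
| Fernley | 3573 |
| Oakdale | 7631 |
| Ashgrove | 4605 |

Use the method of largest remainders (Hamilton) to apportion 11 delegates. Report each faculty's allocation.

Total 15809; standard divisor 15809/11 ≈ 1437.182.
Standard quotas: Fernley 2.4861, Oakdale 5.3097, Ashgrove 3.2042.
Lower quotas: Fernley 2, Oakdale 5, Ashgrove 3 (sum 10, leaving 1 seat).
Remainders in descending order: Fernley 0.4861, Oakdale 0.3097, Ashgrove 0.2042.
The surplus seat goes to Fernley.

Fernley 3, Oakdale 5, Ashgrove 3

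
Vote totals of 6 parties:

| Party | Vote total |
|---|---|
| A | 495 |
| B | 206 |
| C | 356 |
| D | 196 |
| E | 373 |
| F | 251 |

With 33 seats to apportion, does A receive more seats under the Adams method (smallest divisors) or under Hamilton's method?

Hamilton

Adams: A 8, B 4, C 6, D 4, E 6, F 5.
Hamilton: A 9, B 4, C 6, D 3, E 7, F 4.
A gets 8 under Adams and 9 under Hamilton.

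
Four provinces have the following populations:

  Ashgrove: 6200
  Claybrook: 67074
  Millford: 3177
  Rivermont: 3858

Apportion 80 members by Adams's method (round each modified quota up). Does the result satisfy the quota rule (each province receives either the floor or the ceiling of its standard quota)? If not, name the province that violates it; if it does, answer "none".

Standard quotas: Ashgrove 6.176, Claybrook 66.816, Millford 3.165, Rivermont 3.843.
Adams allocation: Ashgrove 7, Claybrook 65, Millford 4, Rivermont 4.
Claybrook has quota 66.816 (lower 66, upper 67) but receives 65 — outside the quota interval.

Claybrook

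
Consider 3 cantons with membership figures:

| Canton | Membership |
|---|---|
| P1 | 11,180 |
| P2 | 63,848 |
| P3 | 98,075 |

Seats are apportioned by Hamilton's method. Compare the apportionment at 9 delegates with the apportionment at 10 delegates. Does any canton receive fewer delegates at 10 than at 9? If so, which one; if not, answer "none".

At 9 seats: P1 1, P2 3, P3 5.
At 10 seats: P1 0, P2 4, P3 6.
P1 drops from 1 to 0.

P1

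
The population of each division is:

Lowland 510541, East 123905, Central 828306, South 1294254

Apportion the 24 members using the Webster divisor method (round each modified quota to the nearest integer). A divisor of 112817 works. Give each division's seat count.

With modified divisor 112817: modified quotas Lowland 4.525, East 1.098, Central 7.342, South 11.472.
Rounding to the nearest integer: Lowland 5, East 1, Central 7, South 11 (total 24).

Lowland 5, East 1, Central 7, South 11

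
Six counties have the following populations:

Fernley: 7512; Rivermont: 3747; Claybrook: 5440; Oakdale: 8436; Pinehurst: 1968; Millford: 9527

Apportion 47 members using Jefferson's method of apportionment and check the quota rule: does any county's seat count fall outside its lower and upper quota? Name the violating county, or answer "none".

none

Standard quotas: Fernley 9.639, Rivermont 4.808, Claybrook 6.980, Oakdale 10.824, Pinehurst 2.525, Millford 12.224.
Jefferson allocation: Fernley 10, Rivermont 5, Claybrook 7, Oakdale 11, Pinehurst 2, Millford 12.
Every allocation lies between the lower and upper quota.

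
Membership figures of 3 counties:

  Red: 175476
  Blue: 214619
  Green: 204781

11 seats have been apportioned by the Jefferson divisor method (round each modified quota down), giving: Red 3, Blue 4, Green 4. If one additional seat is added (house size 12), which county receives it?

Priority for the next seat is population ÷ (current seats + 1).
Priorities: Red 43869.000, Blue 42923.800, Green 40956.200.
Highest priority: Red.

Red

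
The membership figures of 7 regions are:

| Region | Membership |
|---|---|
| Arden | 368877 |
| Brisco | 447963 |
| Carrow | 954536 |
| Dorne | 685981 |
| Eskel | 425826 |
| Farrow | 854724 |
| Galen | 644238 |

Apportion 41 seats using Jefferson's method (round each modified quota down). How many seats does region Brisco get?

Standard divisor 4382145/41 ≈ 106881.585; standard quotas: Arden 3.451, Brisco 4.191, Carrow 8.931, Dorne 6.418, Eskel 3.984, Farrow 7.997, Galen 6.028.
Rounding down gives 3, 4, 8, 6, 3, 7, 6 = 37 seats, so the divisor must be adjusted.
With modified divisor 96700: modified quotas Arden 3.815, Brisco 4.633, Carrow 9.871, Dorne 7.094, Eskel 4.404, Farrow 8.839, Galen 6.662.
Rounding down: Arden 3, Brisco 4, Carrow 9, Dorne 7, Eskel 4, Farrow 8, Galen 6 (total 41).
Brisco receives 4.

4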